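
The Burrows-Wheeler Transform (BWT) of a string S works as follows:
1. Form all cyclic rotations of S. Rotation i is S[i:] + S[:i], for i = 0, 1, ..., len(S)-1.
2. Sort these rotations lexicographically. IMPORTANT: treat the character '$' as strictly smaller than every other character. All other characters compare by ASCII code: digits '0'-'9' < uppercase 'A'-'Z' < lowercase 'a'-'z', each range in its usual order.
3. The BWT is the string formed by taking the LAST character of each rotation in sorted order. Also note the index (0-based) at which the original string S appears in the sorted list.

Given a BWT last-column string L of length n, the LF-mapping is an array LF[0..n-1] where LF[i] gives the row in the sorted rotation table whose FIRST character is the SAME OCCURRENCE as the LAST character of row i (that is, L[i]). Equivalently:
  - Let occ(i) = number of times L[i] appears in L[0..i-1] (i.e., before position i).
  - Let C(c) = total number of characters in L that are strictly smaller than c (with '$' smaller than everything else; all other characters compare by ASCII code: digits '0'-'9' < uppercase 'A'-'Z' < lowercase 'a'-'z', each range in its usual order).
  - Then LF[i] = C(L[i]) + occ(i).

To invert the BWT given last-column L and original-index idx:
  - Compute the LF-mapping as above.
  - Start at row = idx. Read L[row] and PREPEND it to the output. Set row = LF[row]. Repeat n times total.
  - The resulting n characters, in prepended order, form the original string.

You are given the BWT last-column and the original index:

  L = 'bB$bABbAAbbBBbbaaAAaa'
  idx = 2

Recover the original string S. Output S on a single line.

LF mapping: 14 6 0 15 1 7 16 2 3 17 18 8 9 19 20 10 11 4 5 12 13
Walk LF starting at row 2, prepending L[row]:
  step 1: row=2, L[2]='$', prepend. Next row=LF[2]=0
  step 2: row=0, L[0]='b', prepend. Next row=LF[0]=14
  step 3: row=14, L[14]='b', prepend. Next row=LF[14]=20
  step 4: row=20, L[20]='a', prepend. Next row=LF[20]=13
  step 5: row=13, L[13]='b', prepend. Next row=LF[13]=19
  step 6: row=19, L[19]='a', prepend. Next row=LF[19]=12
  step 7: row=12, L[12]='B', prepend. Next row=LF[12]=9
  step 8: row=9, L[9]='b', prepend. Next row=LF[9]=17
  step 9: row=17, L[17]='A', prepend. Next row=LF[17]=4
  step 10: row=4, L[4]='A', prepend. Next row=LF[4]=1
  step 11: row=1, L[1]='B', prepend. Next row=LF[1]=6
  step 12: row=6, L[6]='b', prepend. Next row=LF[6]=16
  step 13: row=16, L[16]='a', prepend. Next row=LF[16]=11
  step 14: row=11, L[11]='B', prepend. Next row=LF[11]=8
  step 15: row=8, L[8]='A', prepend. Next row=LF[8]=3
  step 16: row=3, L[3]='b', prepend. Next row=LF[3]=15
  step 17: row=15, L[15]='a', prepend. Next row=LF[15]=10
  step 18: row=10, L[10]='b', prepend. Next row=LF[10]=18
  step 19: row=18, L[18]='A', prepend. Next row=LF[18]=5
  step 20: row=5, L[5]='B', prepend. Next row=LF[5]=7
  step 21: row=7, L[7]='A', prepend. Next row=LF[7]=2
Reversed output: ABAbabABabBAAbBababb$

Answer: ABAbabABabBAAbBababb$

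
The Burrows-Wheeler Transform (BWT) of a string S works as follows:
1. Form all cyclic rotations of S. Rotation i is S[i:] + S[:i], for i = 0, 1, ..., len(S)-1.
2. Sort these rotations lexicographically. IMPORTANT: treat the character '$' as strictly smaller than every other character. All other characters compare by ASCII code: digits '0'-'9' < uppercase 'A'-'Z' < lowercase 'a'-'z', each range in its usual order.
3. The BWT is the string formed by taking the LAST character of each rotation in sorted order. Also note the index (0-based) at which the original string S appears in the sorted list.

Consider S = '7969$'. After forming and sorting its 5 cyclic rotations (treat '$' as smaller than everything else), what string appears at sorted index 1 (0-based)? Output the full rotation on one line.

All 5 rotations (rotation i = S[i:]+S[:i]):
  rot[0] = 7969$
  rot[1] = 969$7
  rot[2] = 69$79
  rot[3] = 9$796
  rot[4] = $7969
Sorted (with $ < everything):
  sorted[0] = $7969
  sorted[1] = 69$79
  sorted[2] = 7969$
  sorted[3] = 9$796
  sorted[4] = 969$7
sorted[1] = 69$79

Answer: 69$79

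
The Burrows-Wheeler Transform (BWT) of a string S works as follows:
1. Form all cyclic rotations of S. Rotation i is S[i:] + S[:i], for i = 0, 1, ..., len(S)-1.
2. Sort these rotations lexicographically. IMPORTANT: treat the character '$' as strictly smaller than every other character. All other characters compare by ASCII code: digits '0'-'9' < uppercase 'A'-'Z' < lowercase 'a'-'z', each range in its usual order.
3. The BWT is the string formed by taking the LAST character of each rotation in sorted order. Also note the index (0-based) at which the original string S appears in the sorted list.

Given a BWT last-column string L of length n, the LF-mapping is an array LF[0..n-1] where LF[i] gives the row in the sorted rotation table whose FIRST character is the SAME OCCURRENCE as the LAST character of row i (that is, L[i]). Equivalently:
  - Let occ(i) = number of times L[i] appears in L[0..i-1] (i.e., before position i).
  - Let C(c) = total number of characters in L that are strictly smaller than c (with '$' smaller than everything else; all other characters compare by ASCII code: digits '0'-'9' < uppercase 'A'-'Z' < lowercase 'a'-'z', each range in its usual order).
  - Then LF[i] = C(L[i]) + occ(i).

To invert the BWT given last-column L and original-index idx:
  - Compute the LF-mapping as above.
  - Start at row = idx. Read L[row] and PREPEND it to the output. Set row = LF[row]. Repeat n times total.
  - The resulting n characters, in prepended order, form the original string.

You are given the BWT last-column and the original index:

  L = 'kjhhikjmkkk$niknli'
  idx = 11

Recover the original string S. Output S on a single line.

LF mapping: 8 6 1 2 3 9 7 15 10 11 12 0 16 4 13 17 14 5
Walk LF starting at row 11, prepending L[row]:
  step 1: row=11, L[11]='$', prepend. Next row=LF[11]=0
  step 2: row=0, L[0]='k', prepend. Next row=LF[0]=8
  step 3: row=8, L[8]='k', prepend. Next row=LF[8]=10
  step 4: row=10, L[10]='k', prepend. Next row=LF[10]=12
  step 5: row=12, L[12]='n', prepend. Next row=LF[12]=16
  step 6: row=16, L[16]='l', prepend. Next row=LF[16]=14
  step 7: row=14, L[14]='k', prepend. Next row=LF[14]=13
  step 8: row=13, L[13]='i', prepend. Next row=LF[13]=4
  step 9: row=4, L[4]='i', prepend. Next row=LF[4]=3
  step 10: row=3, L[3]='h', prepend. Next row=LF[3]=2
  step 11: row=2, L[2]='h', prepend. Next row=LF[2]=1
  step 12: row=1, L[1]='j', prepend. Next row=LF[1]=6
  step 13: row=6, L[6]='j', prepend. Next row=LF[6]=7
  step 14: row=7, L[7]='m', prepend. Next row=LF[7]=15
  step 15: row=15, L[15]='n', prepend. Next row=LF[15]=17
  step 16: row=17, L[17]='i', prepend. Next row=LF[17]=5
  step 17: row=5, L[5]='k', prepend. Next row=LF[5]=9
  step 18: row=9, L[9]='k', prepend. Next row=LF[9]=11
Reversed output: kkinmjjhhiiklnkkk$

Answer: kkinmjjhhiiklnkkk$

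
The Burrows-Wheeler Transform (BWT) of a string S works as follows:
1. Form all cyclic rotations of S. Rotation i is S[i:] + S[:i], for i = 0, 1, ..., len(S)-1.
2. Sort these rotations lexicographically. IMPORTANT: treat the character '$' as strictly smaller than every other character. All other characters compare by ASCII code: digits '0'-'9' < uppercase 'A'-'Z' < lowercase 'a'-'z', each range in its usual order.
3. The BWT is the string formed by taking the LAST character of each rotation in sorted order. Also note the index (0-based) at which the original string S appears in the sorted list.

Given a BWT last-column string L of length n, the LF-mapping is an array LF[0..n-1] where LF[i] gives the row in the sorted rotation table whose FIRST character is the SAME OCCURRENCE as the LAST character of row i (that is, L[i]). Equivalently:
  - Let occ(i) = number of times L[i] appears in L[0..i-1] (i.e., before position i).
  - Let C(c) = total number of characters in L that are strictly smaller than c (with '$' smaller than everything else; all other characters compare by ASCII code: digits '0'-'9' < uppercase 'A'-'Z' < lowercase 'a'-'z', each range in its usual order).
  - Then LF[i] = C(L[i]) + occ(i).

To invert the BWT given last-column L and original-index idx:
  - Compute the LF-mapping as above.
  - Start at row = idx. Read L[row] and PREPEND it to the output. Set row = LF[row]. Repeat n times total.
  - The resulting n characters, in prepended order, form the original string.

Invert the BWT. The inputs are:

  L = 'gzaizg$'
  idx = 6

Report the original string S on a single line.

LF mapping: 2 5 1 4 6 3 0
Walk LF starting at row 6, prepending L[row]:
  step 1: row=6, L[6]='$', prepend. Next row=LF[6]=0
  step 2: row=0, L[0]='g', prepend. Next row=LF[0]=2
  step 3: row=2, L[2]='a', prepend. Next row=LF[2]=1
  step 4: row=1, L[1]='z', prepend. Next row=LF[1]=5
  step 5: row=5, L[5]='g', prepend. Next row=LF[5]=3
  step 6: row=3, L[3]='i', prepend. Next row=LF[3]=4
  step 7: row=4, L[4]='z', prepend. Next row=LF[4]=6
Reversed output: zigzag$

Answer: zigzag$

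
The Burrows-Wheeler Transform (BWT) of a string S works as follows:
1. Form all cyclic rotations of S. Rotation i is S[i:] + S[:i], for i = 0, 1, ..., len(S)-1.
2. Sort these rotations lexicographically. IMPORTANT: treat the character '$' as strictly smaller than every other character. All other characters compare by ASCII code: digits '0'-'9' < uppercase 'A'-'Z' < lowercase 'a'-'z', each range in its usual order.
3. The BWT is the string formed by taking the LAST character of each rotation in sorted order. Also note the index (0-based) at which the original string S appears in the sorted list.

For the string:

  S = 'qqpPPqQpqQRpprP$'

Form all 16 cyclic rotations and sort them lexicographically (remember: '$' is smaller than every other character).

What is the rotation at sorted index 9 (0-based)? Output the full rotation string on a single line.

Answer: pqQRpprP$qqpPPqQ

Derivation:
All 16 rotations (rotation i = S[i:]+S[:i]):
  rot[0] = qqpPPqQpqQRpprP$
  rot[1] = qpPPqQpqQRpprP$q
  rot[2] = pPPqQpqQRpprP$qq
  rot[3] = PPqQpqQRpprP$qqp
  rot[4] = PqQpqQRpprP$qqpP
  rot[5] = qQpqQRpprP$qqpPP
  rot[6] = QpqQRpprP$qqpPPq
  rot[7] = pqQRpprP$qqpPPqQ
  rot[8] = qQRpprP$qqpPPqQp
  rot[9] = QRpprP$qqpPPqQpq
  rot[10] = RpprP$qqpPPqQpqQ
  rot[11] = pprP$qqpPPqQpqQR
  rot[12] = prP$qqpPPqQpqQRp
  rot[13] = rP$qqpPPqQpqQRpp
  rot[14] = P$qqpPPqQpqQRppr
  rot[15] = $qqpPPqQpqQRpprP
Sorted (with $ < everything):
  sorted[0] = $qqpPPqQpqQRpprP
  sorted[1] = P$qqpPPqQpqQRppr
  sorted[2] = PPqQpqQRpprP$qqp
  sorted[3] = PqQpqQRpprP$qqpP
  sorted[4] = QRpprP$qqpPPqQpq
  sorted[5] = QpqQRpprP$qqpPPq
  sorted[6] = RpprP$qqpPPqQpqQ
  sorted[7] = pPPqQpqQRpprP$qq
  sorted[8] = pprP$qqpPPqQpqQR
  sorted[9] = pqQRpprP$qqpPPqQ
  sorted[10] = prP$qqpPPqQpqQRp
  sorted[11] = qQRpprP$qqpPPqQp
  sorted[12] = qQpqQRpprP$qqpPP
  sorted[13] = qpPPqQpqQRpprP$q
  sorted[14] = qqpPPqQpqQRpprP$
  sorted[15] = rP$qqpPPqQpqQRpp
sorted[9] = pqQRpprP$qqpPPqQ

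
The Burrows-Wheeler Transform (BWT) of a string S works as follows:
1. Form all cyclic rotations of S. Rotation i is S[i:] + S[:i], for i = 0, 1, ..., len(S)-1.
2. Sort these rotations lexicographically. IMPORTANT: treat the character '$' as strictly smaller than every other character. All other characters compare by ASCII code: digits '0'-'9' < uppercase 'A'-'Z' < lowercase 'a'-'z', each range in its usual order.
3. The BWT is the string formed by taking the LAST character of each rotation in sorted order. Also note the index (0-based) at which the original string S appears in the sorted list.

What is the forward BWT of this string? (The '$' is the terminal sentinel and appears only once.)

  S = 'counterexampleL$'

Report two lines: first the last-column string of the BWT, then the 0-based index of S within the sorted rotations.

Answer: Lex$ltrpaucmenoe
3

Derivation:
All 16 rotations (rotation i = S[i:]+S[:i]):
  rot[0] = counterexampleL$
  rot[1] = ounterexampleL$c
  rot[2] = unterexampleL$co
  rot[3] = nterexampleL$cou
  rot[4] = terexampleL$coun
  rot[5] = erexampleL$count
  rot[6] = rexampleL$counte
  rot[7] = exampleL$counter
  rot[8] = xampleL$countere
  rot[9] = ampleL$counterex
  rot[10] = mpleL$counterexa
  rot[11] = pleL$counterexam
  rot[12] = leL$counterexamp
  rot[13] = eL$counterexampl
  rot[14] = L$counterexample
  rot[15] = $counterexampleL
Sorted (with $ < everything):
  sorted[0] = $counterexampleL  (last char: 'L')
  sorted[1] = L$counterexample  (last char: 'e')
  sorted[2] = ampleL$counterex  (last char: 'x')
  sorted[3] = counterexampleL$  (last char: '$')
  sorted[4] = eL$counterexampl  (last char: 'l')
  sorted[5] = erexampleL$count  (last char: 't')
  sorted[6] = exampleL$counter  (last char: 'r')
  sorted[7] = leL$counterexamp  (last char: 'p')
  sorted[8] = mpleL$counterexa  (last char: 'a')
  sorted[9] = nterexampleL$cou  (last char: 'u')
  sorted[10] = ounterexampleL$c  (last char: 'c')
  sorted[11] = pleL$counterexam  (last char: 'm')
  sorted[12] = rexampleL$counte  (last char: 'e')
  sorted[13] = terexampleL$coun  (last char: 'n')
  sorted[14] = unterexampleL$co  (last char: 'o')
  sorted[15] = xampleL$countere  (last char: 'e')
Last column: Lex$ltrpaucmenoe
Original string S is at sorted index 3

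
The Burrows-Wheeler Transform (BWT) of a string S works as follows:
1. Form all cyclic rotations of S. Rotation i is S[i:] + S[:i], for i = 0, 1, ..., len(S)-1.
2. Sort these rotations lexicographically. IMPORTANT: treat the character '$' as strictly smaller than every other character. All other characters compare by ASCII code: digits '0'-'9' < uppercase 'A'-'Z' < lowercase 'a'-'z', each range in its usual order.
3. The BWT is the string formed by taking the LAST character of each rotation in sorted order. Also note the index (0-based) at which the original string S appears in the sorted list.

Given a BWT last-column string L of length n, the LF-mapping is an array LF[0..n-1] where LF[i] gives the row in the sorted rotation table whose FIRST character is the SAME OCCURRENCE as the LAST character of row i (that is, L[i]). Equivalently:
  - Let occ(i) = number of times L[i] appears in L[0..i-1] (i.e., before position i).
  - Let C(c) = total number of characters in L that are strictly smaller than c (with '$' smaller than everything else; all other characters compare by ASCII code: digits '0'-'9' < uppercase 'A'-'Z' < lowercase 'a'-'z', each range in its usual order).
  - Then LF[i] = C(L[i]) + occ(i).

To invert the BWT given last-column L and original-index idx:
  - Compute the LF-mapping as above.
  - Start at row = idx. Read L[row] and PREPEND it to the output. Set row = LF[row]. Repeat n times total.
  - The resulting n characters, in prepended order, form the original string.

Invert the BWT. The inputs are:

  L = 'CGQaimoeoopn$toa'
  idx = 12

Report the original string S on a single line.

LF mapping: 1 2 3 4 7 8 10 6 11 12 14 9 0 15 13 5
Walk LF starting at row 12, prepending L[row]:
  step 1: row=12, L[12]='$', prepend. Next row=LF[12]=0
  step 2: row=0, L[0]='C', prepend. Next row=LF[0]=1
  step 3: row=1, L[1]='G', prepend. Next row=LF[1]=2
  step 4: row=2, L[2]='Q', prepend. Next row=LF[2]=3
  step 5: row=3, L[3]='a', prepend. Next row=LF[3]=4
  step 6: row=4, L[4]='i', prepend. Next row=LF[4]=7
  step 7: row=7, L[7]='e', prepend. Next row=LF[7]=6
  step 8: row=6, L[6]='o', prepend. Next row=LF[6]=10
  step 9: row=10, L[10]='p', prepend. Next row=LF[10]=14
  step 10: row=14, L[14]='o', prepend. Next row=LF[14]=13
  step 11: row=13, L[13]='t', prepend. Next row=LF[13]=15
  step 12: row=15, L[15]='a', prepend. Next row=LF[15]=5
  step 13: row=5, L[5]='m', prepend. Next row=LF[5]=8
  step 14: row=8, L[8]='o', prepend. Next row=LF[8]=11
  step 15: row=11, L[11]='n', prepend. Next row=LF[11]=9
  step 16: row=9, L[9]='o', prepend. Next row=LF[9]=12
Reversed output: onomatopoeiaQGC$

Answer: onomatopoeiaQGC$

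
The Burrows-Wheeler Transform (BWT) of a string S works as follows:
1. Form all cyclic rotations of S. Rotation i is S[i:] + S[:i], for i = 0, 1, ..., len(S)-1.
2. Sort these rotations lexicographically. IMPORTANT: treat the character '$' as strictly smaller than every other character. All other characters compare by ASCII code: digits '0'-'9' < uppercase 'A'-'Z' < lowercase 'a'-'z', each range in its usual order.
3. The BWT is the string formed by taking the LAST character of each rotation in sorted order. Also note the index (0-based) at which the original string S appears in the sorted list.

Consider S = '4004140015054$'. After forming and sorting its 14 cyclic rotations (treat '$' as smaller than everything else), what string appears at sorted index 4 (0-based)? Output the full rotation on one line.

Answer: 04140015054$40

Derivation:
All 14 rotations (rotation i = S[i:]+S[:i]):
  rot[0] = 4004140015054$
  rot[1] = 004140015054$4
  rot[2] = 04140015054$40
  rot[3] = 4140015054$400
  rot[4] = 140015054$4004
  rot[5] = 40015054$40041
  rot[6] = 0015054$400414
  rot[7] = 015054$4004140
  rot[8] = 15054$40041400
  rot[9] = 5054$400414001
  rot[10] = 054$4004140015
  rot[11] = 54$40041400150
  rot[12] = 4$400414001505
  rot[13] = $4004140015054
Sorted (with $ < everything):
  sorted[0] = $4004140015054
  sorted[1] = 0015054$400414
  sorted[2] = 004140015054$4
  sorted[3] = 015054$4004140
  sorted[4] = 04140015054$40
  sorted[5] = 054$4004140015
  sorted[6] = 140015054$4004
  sorted[7] = 15054$40041400
  sorted[8] = 4$400414001505
  sorted[9] = 40015054$40041
  sorted[10] = 4004140015054$
  sorted[11] = 4140015054$400
  sorted[12] = 5054$400414001
  sorted[13] = 54$40041400150
sorted[4] = 04140015054$40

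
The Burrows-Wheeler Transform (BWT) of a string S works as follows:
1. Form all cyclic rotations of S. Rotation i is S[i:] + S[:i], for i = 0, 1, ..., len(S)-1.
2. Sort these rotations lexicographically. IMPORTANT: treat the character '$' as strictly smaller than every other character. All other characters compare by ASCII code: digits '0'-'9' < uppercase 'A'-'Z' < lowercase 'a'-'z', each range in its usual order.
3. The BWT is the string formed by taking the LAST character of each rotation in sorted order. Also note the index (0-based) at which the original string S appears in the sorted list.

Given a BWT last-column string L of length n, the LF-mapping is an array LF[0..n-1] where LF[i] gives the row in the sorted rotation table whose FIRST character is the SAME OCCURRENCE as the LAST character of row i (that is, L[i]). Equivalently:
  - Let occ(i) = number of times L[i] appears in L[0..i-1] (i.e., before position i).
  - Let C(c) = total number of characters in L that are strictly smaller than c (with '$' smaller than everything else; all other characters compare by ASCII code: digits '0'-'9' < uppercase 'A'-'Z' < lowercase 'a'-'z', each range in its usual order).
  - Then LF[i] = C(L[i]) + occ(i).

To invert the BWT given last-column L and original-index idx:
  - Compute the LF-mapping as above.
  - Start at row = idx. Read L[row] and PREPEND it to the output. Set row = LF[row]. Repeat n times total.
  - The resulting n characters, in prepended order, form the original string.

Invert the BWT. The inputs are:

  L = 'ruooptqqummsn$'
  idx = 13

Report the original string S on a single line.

Answer: uqqpomstonumr$

Derivation:
LF mapping: 9 12 4 5 6 11 7 8 13 1 2 10 3 0
Walk LF starting at row 13, prepending L[row]:
  step 1: row=13, L[13]='$', prepend. Next row=LF[13]=0
  step 2: row=0, L[0]='r', prepend. Next row=LF[0]=9
  step 3: row=9, L[9]='m', prepend. Next row=LF[9]=1
  step 4: row=1, L[1]='u', prepend. Next row=LF[1]=12
  step 5: row=12, L[12]='n', prepend. Next row=LF[12]=3
  step 6: row=3, L[3]='o', prepend. Next row=LF[3]=5
  step 7: row=5, L[5]='t', prepend. Next row=LF[5]=11
  step 8: row=11, L[11]='s', prepend. Next row=LF[11]=10
  step 9: row=10, L[10]='m', prepend. Next row=LF[10]=2
  step 10: row=2, L[2]='o', prepend. Next row=LF[2]=4
  step 11: row=4, L[4]='p', prepend. Next row=LF[4]=6
  step 12: row=6, L[6]='q', prepend. Next row=LF[6]=7
  step 13: row=7, L[7]='q', prepend. Next row=LF[7]=8
  step 14: row=8, L[8]='u', prepend. Next row=LF[8]=13
Reversed output: uqqpomstonumr$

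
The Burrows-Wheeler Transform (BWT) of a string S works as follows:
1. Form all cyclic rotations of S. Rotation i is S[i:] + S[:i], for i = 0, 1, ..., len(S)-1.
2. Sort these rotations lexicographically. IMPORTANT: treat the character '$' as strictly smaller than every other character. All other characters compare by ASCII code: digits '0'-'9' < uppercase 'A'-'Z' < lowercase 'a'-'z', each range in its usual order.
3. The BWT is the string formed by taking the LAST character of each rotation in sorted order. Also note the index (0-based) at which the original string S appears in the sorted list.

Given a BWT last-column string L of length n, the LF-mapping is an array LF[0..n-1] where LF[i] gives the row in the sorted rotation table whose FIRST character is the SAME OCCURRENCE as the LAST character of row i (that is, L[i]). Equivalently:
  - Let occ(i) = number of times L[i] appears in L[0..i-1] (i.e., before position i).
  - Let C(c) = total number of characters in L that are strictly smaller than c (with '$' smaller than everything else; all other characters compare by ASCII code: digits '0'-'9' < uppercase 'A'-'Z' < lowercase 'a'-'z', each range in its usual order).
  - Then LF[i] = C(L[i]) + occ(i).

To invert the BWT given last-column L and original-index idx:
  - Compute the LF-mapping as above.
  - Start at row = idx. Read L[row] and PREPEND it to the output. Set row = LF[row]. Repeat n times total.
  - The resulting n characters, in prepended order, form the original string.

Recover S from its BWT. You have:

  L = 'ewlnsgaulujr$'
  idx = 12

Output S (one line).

Answer: walrusjungle$

Derivation:
LF mapping: 2 12 5 7 9 3 1 10 6 11 4 8 0
Walk LF starting at row 12, prepending L[row]:
  step 1: row=12, L[12]='$', prepend. Next row=LF[12]=0
  step 2: row=0, L[0]='e', prepend. Next row=LF[0]=2
  step 3: row=2, L[2]='l', prepend. Next row=LF[2]=5
  step 4: row=5, L[5]='g', prepend. Next row=LF[5]=3
  step 5: row=3, L[3]='n', prepend. Next row=LF[3]=7
  step 6: row=7, L[7]='u', prepend. Next row=LF[7]=10
  step 7: row=10, L[10]='j', prepend. Next row=LF[10]=4
  step 8: row=4, L[4]='s', prepend. Next row=LF[4]=9
  step 9: row=9, L[9]='u', prepend. Next row=LF[9]=11
  step 10: row=11, L[11]='r', prepend. Next row=LF[11]=8
  step 11: row=8, L[8]='l', prepend. Next row=LF[8]=6
  step 12: row=6, L[6]='a', prepend. Next row=LF[6]=1
  step 13: row=1, L[1]='w', prepend. Next row=LF[1]=12
Reversed output: walrusjungle$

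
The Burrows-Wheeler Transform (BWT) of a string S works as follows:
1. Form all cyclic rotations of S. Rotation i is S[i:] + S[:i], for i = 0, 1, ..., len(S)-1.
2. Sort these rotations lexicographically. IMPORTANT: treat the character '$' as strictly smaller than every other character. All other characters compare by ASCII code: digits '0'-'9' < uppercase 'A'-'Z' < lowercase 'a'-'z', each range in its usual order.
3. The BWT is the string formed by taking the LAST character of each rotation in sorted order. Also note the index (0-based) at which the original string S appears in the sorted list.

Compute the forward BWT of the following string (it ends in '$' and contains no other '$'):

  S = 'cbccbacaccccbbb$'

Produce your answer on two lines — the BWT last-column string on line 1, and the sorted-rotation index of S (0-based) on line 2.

All 16 rotations (rotation i = S[i:]+S[:i]):
  rot[0] = cbccbacaccccbbb$
  rot[1] = bccbacaccccbbb$c
  rot[2] = ccbacaccccbbb$cb
  rot[3] = cbacaccccbbb$cbc
  rot[4] = bacaccccbbb$cbcc
  rot[5] = acaccccbbb$cbccb
  rot[6] = caccccbbb$cbccba
  rot[7] = accccbbb$cbccbac
  rot[8] = ccccbbb$cbccbaca
  rot[9] = cccbbb$cbccbacac
  rot[10] = ccbbb$cbccbacacc
  rot[11] = cbbb$cbccbacaccc
  rot[12] = bbb$cbccbacacccc
  rot[13] = bb$cbccbacaccccb
  rot[14] = b$cbccbacaccccbb
  rot[15] = $cbccbacaccccbbb
Sorted (with $ < everything):
  sorted[0] = $cbccbacaccccbbb  (last char: 'b')
  sorted[1] = acaccccbbb$cbccb  (last char: 'b')
  sorted[2] = accccbbb$cbccbac  (last char: 'c')
  sorted[3] = b$cbccbacaccccbb  (last char: 'b')
  sorted[4] = bacaccccbbb$cbcc  (last char: 'c')
  sorted[5] = bb$cbccbacaccccb  (last char: 'b')
  sorted[6] = bbb$cbccbacacccc  (last char: 'c')
  sorted[7] = bccbacaccccbbb$c  (last char: 'c')
  sorted[8] = caccccbbb$cbccba  (last char: 'a')
  sorted[9] = cbacaccccbbb$cbc  (last char: 'c')
  sorted[10] = cbbb$cbccbacaccc  (last char: 'c')
  sorted[11] = cbccbacaccccbbb$  (last char: '$')
  sorted[12] = ccbacaccccbbb$cb  (last char: 'b')
  sorted[13] = ccbbb$cbccbacacc  (last char: 'c')
  sorted[14] = cccbbb$cbccbacac  (last char: 'c')
  sorted[15] = ccccbbb$cbccbaca  (last char: 'a')
Last column: bbcbcbccacc$bcca
Original string S is at sorted index 11

Answer: bbcbcbccacc$bcca
11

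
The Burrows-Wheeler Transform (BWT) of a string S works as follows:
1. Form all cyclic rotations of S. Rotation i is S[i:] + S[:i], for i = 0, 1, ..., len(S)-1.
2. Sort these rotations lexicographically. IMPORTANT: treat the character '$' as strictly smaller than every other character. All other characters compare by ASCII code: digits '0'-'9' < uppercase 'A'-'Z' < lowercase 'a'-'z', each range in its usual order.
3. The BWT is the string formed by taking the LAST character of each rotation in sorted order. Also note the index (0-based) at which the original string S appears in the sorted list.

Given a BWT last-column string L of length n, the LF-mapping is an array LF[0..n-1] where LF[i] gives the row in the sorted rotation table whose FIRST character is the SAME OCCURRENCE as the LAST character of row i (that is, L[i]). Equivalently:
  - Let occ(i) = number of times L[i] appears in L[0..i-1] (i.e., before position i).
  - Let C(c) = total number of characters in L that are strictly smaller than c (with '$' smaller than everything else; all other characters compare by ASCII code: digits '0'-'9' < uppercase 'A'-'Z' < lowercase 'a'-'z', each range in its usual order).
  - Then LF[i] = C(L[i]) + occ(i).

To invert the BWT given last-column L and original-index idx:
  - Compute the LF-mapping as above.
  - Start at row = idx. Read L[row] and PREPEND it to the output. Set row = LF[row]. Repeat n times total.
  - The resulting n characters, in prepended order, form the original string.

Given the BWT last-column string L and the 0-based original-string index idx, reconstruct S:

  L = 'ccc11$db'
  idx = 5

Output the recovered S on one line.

Answer: c1bdc1c$

Derivation:
LF mapping: 4 5 6 1 2 0 7 3
Walk LF starting at row 5, prepending L[row]:
  step 1: row=5, L[5]='$', prepend. Next row=LF[5]=0
  step 2: row=0, L[0]='c', prepend. Next row=LF[0]=4
  step 3: row=4, L[4]='1', prepend. Next row=LF[4]=2
  step 4: row=2, L[2]='c', prepend. Next row=LF[2]=6
  step 5: row=6, L[6]='d', prepend. Next row=LF[6]=7
  step 6: row=7, L[7]='b', prepend. Next row=LF[7]=3
  step 7: row=3, L[3]='1', prepend. Next row=LF[3]=1
  step 8: row=1, L[1]='c', prepend. Next row=LF[1]=5
Reversed output: c1bdc1c$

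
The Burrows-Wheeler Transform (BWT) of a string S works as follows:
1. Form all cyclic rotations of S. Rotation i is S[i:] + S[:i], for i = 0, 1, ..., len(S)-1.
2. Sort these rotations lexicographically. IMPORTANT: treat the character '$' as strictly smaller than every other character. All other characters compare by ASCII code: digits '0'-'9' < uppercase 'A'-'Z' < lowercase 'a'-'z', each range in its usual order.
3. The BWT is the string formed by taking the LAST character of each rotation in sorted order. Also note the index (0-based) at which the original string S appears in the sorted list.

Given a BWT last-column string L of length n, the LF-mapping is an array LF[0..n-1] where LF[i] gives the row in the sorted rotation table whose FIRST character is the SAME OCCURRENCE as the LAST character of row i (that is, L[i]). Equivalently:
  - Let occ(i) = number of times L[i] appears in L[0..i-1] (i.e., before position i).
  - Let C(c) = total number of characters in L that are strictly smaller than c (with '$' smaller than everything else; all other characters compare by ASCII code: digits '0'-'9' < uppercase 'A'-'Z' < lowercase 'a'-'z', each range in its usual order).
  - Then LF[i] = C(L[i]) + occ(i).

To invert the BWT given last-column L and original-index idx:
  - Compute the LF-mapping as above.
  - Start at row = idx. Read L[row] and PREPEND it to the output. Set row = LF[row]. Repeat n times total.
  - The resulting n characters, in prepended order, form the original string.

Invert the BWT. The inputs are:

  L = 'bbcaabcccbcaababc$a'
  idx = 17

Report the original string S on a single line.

LF mapping: 7 8 13 1 2 9 14 15 16 10 17 3 4 11 5 12 18 0 6
Walk LF starting at row 17, prepending L[row]:
  step 1: row=17, L[17]='$', prepend. Next row=LF[17]=0
  step 2: row=0, L[0]='b', prepend. Next row=LF[0]=7
  step 3: row=7, L[7]='c', prepend. Next row=LF[7]=15
  step 4: row=15, L[15]='b', prepend. Next row=LF[15]=12
  step 5: row=12, L[12]='a', prepend. Next row=LF[12]=4
  step 6: row=4, L[4]='a', prepend. Next row=LF[4]=2
  step 7: row=2, L[2]='c', prepend. Next row=LF[2]=13
  step 8: row=13, L[13]='b', prepend. Next row=LF[13]=11
  step 9: row=11, L[11]='a', prepend. Next row=LF[11]=3
  step 10: row=3, L[3]='a', prepend. Next row=LF[3]=1
  step 11: row=1, L[1]='b', prepend. Next row=LF[1]=8
  step 12: row=8, L[8]='c', prepend. Next row=LF[8]=16
  step 13: row=16, L[16]='c', prepend. Next row=LF[16]=18
  step 14: row=18, L[18]='a', prepend. Next row=LF[18]=6
  step 15: row=6, L[6]='c', prepend. Next row=LF[6]=14
  step 16: row=14, L[14]='a', prepend. Next row=LF[14]=5
  step 17: row=5, L[5]='b', prepend. Next row=LF[5]=9
  step 18: row=9, L[9]='b', prepend. Next row=LF[9]=10
  step 19: row=10, L[10]='c', prepend. Next row=LF[10]=17
Reversed output: cbbacaccbaabcaabcb$

Answer: cbbacaccbaabcaabcb$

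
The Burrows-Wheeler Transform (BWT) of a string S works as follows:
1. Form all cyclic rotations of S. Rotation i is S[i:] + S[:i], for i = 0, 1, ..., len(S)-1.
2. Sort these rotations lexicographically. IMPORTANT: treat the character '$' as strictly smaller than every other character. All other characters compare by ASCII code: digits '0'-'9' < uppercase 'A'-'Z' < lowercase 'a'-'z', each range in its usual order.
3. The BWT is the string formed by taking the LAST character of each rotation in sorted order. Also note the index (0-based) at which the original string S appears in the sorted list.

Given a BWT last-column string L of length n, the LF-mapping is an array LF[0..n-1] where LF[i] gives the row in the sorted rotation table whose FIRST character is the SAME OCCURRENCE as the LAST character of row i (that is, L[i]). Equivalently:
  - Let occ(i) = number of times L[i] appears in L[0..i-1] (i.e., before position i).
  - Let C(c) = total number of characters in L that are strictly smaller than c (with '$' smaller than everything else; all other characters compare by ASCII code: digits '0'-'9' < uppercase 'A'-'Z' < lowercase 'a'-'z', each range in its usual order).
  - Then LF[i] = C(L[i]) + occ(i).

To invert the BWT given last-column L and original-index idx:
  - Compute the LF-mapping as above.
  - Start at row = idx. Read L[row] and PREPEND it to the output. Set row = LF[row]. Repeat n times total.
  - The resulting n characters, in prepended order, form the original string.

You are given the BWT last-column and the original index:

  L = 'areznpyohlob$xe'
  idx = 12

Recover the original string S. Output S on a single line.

Answer: xylophonezebra$

Derivation:
LF mapping: 1 11 3 14 7 10 13 8 5 6 9 2 0 12 4
Walk LF starting at row 12, prepending L[row]:
  step 1: row=12, L[12]='$', prepend. Next row=LF[12]=0
  step 2: row=0, L[0]='a', prepend. Next row=LF[0]=1
  step 3: row=1, L[1]='r', prepend. Next row=LF[1]=11
  step 4: row=11, L[11]='b', prepend. Next row=LF[11]=2
  step 5: row=2, L[2]='e', prepend. Next row=LF[2]=3
  step 6: row=3, L[3]='z', prepend. Next row=LF[3]=14
  step 7: row=14, L[14]='e', prepend. Next row=LF[14]=4
  step 8: row=4, L[4]='n', prepend. Next row=LF[4]=7
  step 9: row=7, L[7]='o', prepend. Next row=LF[7]=8
  step 10: row=8, L[8]='h', prepend. Next row=LF[8]=5
  step 11: row=5, L[5]='p', prepend. Next row=LF[5]=10
  step 12: row=10, L[10]='o', prepend. Next row=LF[10]=9
  step 13: row=9, L[9]='l', prepend. Next row=LF[9]=6
  step 14: row=6, L[6]='y', prepend. Next row=LF[6]=13
  step 15: row=13, L[13]='x', prepend. Next row=LF[13]=12
Reversed output: xylophonezebra$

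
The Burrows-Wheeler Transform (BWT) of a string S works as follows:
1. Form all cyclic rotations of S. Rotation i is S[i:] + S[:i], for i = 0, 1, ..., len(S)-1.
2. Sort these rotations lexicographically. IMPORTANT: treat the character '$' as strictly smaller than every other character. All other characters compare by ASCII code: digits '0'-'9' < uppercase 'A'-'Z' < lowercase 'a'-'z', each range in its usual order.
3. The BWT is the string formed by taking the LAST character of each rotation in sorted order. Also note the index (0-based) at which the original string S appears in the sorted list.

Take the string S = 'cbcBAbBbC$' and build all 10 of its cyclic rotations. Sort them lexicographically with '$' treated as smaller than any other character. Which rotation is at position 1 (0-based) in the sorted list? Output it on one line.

Answer: AbBbC$cbcB

Derivation:
All 10 rotations (rotation i = S[i:]+S[:i]):
  rot[0] = cbcBAbBbC$
  rot[1] = bcBAbBbC$c
  rot[2] = cBAbBbC$cb
  rot[3] = BAbBbC$cbc
  rot[4] = AbBbC$cbcB
  rot[5] = bBbC$cbcBA
  rot[6] = BbC$cbcBAb
  rot[7] = bC$cbcBAbB
  rot[8] = C$cbcBAbBb
  rot[9] = $cbcBAbBbC
Sorted (with $ < everything):
  sorted[0] = $cbcBAbBbC
  sorted[1] = AbBbC$cbcB
  sorted[2] = BAbBbC$cbc
  sorted[3] = BbC$cbcBAb
  sorted[4] = C$cbcBAbBb
  sorted[5] = bBbC$cbcBA
  sorted[6] = bC$cbcBAbB
  sorted[7] = bcBAbBbC$c
  sorted[8] = cBAbBbC$cb
  sorted[9] = cbcBAbBbC$
sorted[1] = AbBbC$cbcB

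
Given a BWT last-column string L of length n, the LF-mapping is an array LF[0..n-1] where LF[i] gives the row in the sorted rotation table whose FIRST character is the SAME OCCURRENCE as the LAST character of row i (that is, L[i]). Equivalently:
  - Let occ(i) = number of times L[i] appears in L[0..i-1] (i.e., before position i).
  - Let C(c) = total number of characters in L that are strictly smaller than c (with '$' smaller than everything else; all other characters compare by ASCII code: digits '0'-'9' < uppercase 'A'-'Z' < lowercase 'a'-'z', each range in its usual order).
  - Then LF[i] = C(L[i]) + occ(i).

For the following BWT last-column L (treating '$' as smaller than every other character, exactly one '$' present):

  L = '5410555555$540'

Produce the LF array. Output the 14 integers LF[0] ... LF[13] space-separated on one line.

Answer: 6 4 3 1 7 8 9 10 11 12 0 13 5 2

Derivation:
Char counts: '$':1, '0':2, '1':1, '4':2, '5':8
C (first-col start): C('$')=0, C('0')=1, C('1')=3, C('4')=4, C('5')=6
L[0]='5': occ=0, LF[0]=C('5')+0=6+0=6
L[1]='4': occ=0, LF[1]=C('4')+0=4+0=4
L[2]='1': occ=0, LF[2]=C('1')+0=3+0=3
L[3]='0': occ=0, LF[3]=C('0')+0=1+0=1
L[4]='5': occ=1, LF[4]=C('5')+1=6+1=7
L[5]='5': occ=2, LF[5]=C('5')+2=6+2=8
L[6]='5': occ=3, LF[6]=C('5')+3=6+3=9
L[7]='5': occ=4, LF[7]=C('5')+4=6+4=10
L[8]='5': occ=5, LF[8]=C('5')+5=6+5=11
L[9]='5': occ=6, LF[9]=C('5')+6=6+6=12
L[10]='$': occ=0, LF[10]=C('$')+0=0+0=0
L[11]='5': occ=7, LF[11]=C('5')+7=6+7=13
L[12]='4': occ=1, LF[12]=C('4')+1=4+1=5
L[13]='0': occ=1, LF[13]=C('0')+1=1+1=2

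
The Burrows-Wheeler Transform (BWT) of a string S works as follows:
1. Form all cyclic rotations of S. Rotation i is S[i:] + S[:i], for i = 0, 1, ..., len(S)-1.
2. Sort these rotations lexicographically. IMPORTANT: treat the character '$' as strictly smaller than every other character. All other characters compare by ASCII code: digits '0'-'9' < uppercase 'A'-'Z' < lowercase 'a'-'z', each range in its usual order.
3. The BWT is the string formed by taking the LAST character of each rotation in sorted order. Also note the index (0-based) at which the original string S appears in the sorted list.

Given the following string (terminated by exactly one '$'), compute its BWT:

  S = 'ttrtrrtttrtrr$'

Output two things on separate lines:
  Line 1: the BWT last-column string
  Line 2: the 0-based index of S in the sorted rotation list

Answer: rrttttrrrttt$r
12

Derivation:
All 14 rotations (rotation i = S[i:]+S[:i]):
  rot[0] = ttrtrrtttrtrr$
  rot[1] = trtrrtttrtrr$t
  rot[2] = rtrrtttrtrr$tt
  rot[3] = trrtttrtrr$ttr
  rot[4] = rrtttrtrr$ttrt
  rot[5] = rtttrtrr$ttrtr
  rot[6] = tttrtrr$ttrtrr
  rot[7] = ttrtrr$ttrtrrt
  rot[8] = trtrr$ttrtrrtt
  rot[9] = rtrr$ttrtrrttt
  rot[10] = trr$ttrtrrtttr
  rot[11] = rr$ttrtrrtttrt
  rot[12] = r$ttrtrrtttrtr
  rot[13] = $ttrtrrtttrtrr
Sorted (with $ < everything):
  sorted[0] = $ttrtrrtttrtrr  (last char: 'r')
  sorted[1] = r$ttrtrrtttrtr  (last char: 'r')
  sorted[2] = rr$ttrtrrtttrt  (last char: 't')
  sorted[3] = rrtttrtrr$ttrt  (last char: 't')
  sorted[4] = rtrr$ttrtrrttt  (last char: 't')
  sorted[5] = rtrrtttrtrr$tt  (last char: 't')
  sorted[6] = rtttrtrr$ttrtr  (last char: 'r')
  sorted[7] = trr$ttrtrrtttr  (last char: 'r')
  sorted[8] = trrtttrtrr$ttr  (last char: 'r')
  sorted[9] = trtrr$ttrtrrtt  (last char: 't')
  sorted[10] = trtrrtttrtrr$t  (last char: 't')
  sorted[11] = ttrtrr$ttrtrrt  (last char: 't')
  sorted[12] = ttrtrrtttrtrr$  (last char: '$')
  sorted[13] = tttrtrr$ttrtrr  (last char: 'r')
Last column: rrttttrrrttt$r
Original string S is at sorted index 12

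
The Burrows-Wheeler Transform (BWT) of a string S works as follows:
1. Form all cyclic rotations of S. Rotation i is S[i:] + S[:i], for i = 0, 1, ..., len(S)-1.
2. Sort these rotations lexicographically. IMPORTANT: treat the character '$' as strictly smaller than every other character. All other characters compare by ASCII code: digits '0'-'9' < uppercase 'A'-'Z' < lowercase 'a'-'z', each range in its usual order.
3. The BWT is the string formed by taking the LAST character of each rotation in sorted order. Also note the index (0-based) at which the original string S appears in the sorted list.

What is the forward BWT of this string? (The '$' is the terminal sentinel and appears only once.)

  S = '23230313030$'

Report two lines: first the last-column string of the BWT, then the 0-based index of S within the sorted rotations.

Answer: 033333$01202
6

Derivation:
All 12 rotations (rotation i = S[i:]+S[:i]):
  rot[0] = 23230313030$
  rot[1] = 3230313030$2
  rot[2] = 230313030$23
  rot[3] = 30313030$232
  rot[4] = 0313030$2323
  rot[5] = 313030$23230
  rot[6] = 13030$232303
  rot[7] = 3030$2323031
  rot[8] = 030$23230313
  rot[9] = 30$232303130
  rot[10] = 0$2323031303
  rot[11] = $23230313030
Sorted (with $ < everything):
  sorted[0] = $23230313030  (last char: '0')
  sorted[1] = 0$2323031303  (last char: '3')
  sorted[2] = 030$23230313  (last char: '3')
  sorted[3] = 0313030$2323  (last char: '3')
  sorted[4] = 13030$232303  (last char: '3')
  sorted[5] = 230313030$23  (last char: '3')
  sorted[6] = 23230313030$  (last char: '$')
  sorted[7] = 30$232303130  (last char: '0')
  sorted[8] = 3030$2323031  (last char: '1')
  sorted[9] = 30313030$232  (last char: '2')
  sorted[10] = 313030$23230  (last char: '0')
  sorted[11] = 3230313030$2  (last char: '2')
Last column: 033333$01202
Original string S is at sorted index 6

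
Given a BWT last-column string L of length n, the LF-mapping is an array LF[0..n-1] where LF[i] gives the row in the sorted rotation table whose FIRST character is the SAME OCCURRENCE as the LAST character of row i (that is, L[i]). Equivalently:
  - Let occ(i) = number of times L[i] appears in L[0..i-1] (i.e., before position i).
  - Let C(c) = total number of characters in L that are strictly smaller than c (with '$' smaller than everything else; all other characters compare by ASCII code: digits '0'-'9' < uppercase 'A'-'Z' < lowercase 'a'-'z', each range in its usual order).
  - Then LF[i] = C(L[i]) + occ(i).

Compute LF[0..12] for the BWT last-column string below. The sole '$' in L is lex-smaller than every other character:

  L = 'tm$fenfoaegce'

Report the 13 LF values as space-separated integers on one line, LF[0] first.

Answer: 12 9 0 6 3 10 7 11 1 4 8 2 5

Derivation:
Char counts: '$':1, 'a':1, 'c':1, 'e':3, 'f':2, 'g':1, 'm':1, 'n':1, 'o':1, 't':1
C (first-col start): C('$')=0, C('a')=1, C('c')=2, C('e')=3, C('f')=6, C('g')=8, C('m')=9, C('n')=10, C('o')=11, C('t')=12
L[0]='t': occ=0, LF[0]=C('t')+0=12+0=12
L[1]='m': occ=0, LF[1]=C('m')+0=9+0=9
L[2]='$': occ=0, LF[2]=C('$')+0=0+0=0
L[3]='f': occ=0, LF[3]=C('f')+0=6+0=6
L[4]='e': occ=0, LF[4]=C('e')+0=3+0=3
L[5]='n': occ=0, LF[5]=C('n')+0=10+0=10
L[6]='f': occ=1, LF[6]=C('f')+1=6+1=7
L[7]='o': occ=0, LF[7]=C('o')+0=11+0=11
L[8]='a': occ=0, LF[8]=C('a')+0=1+0=1
L[9]='e': occ=1, LF[9]=C('e')+1=3+1=4
L[10]='g': occ=0, LF[10]=C('g')+0=8+0=8
L[11]='c': occ=0, LF[11]=C('c')+0=2+0=2
L[12]='e': occ=2, LF[12]=C('e')+2=3+2=5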